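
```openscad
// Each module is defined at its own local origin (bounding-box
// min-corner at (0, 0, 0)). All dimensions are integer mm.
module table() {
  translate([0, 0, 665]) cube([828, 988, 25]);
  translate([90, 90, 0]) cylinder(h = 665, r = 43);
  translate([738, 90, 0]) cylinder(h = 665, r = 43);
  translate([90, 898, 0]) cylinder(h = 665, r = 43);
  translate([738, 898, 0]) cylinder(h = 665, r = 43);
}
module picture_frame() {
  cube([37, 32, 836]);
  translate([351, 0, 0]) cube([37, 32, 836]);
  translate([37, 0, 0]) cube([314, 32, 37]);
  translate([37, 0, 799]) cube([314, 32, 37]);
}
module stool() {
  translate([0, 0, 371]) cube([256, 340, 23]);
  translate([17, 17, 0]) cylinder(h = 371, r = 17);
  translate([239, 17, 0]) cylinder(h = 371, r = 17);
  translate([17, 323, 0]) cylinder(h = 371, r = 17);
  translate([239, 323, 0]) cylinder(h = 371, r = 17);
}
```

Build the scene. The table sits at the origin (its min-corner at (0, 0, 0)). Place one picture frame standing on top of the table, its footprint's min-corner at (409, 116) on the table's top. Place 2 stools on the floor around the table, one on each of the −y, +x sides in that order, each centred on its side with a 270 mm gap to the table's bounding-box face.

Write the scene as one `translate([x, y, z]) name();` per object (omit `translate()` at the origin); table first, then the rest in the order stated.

table();
translate([409, 116, 690]) picture_frame();
translate([286, -610, 0]) stool();
translate([1098, 324, 0]) stool();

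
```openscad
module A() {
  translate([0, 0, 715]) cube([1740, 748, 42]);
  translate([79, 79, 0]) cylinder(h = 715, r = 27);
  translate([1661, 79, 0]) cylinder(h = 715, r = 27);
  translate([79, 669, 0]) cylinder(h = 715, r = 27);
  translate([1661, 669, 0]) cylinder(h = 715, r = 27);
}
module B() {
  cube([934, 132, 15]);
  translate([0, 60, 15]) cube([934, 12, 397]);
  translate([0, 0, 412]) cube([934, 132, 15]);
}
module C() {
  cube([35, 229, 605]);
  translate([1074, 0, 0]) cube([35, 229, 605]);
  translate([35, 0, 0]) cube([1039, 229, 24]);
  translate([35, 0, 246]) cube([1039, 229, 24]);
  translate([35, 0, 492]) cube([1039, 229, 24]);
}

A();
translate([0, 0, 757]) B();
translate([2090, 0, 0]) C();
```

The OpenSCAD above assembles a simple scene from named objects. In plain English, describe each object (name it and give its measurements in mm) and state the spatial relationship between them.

A is a rectangular dining table. The top is 1740×748×42 mm with its upper surface at z = 757 mm. It stands on four round legs of 54 mm diameter, each leg's bounding box inset 52 mm from the nearest pair of top edges, running from the floor to the underside of the top.

B is an I-beam lying along x, 934 mm long. Overall section height 427 mm. Two flanges 132 mm wide (y) and 15 mm thick, one on the floor and one at the top; a web 12 mm thick runs between them, centred on the flange width.

C is an open bookshelf. Two side panels, each 35 mm thick, 229 mm deep and 605 mm tall, stand 1109 mm apart (outside-to-outside). Between them sit 3 shelves, each 24 mm thick and 229 mm deep, spanning the full gap between the sides. The bottom shelf rests on the floor (its underside at z = 0) and the clear gap between one shelf's top and the next shelf's underside is 222 mm.

The I-beam is on top of the table. The bookshelf is on the floor beside the table on its +x side.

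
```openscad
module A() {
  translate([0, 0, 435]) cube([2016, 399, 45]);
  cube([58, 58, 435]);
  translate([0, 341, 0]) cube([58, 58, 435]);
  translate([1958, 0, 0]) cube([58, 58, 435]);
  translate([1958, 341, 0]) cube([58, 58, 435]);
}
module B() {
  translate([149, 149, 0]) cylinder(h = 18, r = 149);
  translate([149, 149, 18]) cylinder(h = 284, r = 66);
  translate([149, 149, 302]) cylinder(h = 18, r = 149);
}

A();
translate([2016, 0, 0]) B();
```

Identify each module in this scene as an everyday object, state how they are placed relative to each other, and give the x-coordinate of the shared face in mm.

A is a bench. B is a spool. The spool is against the bench's +x side, with their −y faces flush. The x-coordinate of the shared face is 2016 mm.

The bench's +x face and the spool's −x face are both at x = 2016 mm.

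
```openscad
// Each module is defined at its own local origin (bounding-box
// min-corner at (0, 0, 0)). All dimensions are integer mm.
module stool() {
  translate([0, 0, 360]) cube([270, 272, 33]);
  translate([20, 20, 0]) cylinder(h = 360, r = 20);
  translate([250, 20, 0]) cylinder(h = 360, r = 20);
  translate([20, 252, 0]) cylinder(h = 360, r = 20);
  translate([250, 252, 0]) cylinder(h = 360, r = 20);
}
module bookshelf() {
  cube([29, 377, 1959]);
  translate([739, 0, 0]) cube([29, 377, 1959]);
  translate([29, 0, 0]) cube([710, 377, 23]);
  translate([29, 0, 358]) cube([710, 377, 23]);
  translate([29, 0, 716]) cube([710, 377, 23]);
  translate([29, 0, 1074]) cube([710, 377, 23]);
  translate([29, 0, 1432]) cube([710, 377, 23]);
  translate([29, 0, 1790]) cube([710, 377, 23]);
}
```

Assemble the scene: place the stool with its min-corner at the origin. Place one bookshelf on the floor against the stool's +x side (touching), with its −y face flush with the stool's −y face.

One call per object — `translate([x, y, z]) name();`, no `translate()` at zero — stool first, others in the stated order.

stool();
translate([270, 0, 0]) bookshelf();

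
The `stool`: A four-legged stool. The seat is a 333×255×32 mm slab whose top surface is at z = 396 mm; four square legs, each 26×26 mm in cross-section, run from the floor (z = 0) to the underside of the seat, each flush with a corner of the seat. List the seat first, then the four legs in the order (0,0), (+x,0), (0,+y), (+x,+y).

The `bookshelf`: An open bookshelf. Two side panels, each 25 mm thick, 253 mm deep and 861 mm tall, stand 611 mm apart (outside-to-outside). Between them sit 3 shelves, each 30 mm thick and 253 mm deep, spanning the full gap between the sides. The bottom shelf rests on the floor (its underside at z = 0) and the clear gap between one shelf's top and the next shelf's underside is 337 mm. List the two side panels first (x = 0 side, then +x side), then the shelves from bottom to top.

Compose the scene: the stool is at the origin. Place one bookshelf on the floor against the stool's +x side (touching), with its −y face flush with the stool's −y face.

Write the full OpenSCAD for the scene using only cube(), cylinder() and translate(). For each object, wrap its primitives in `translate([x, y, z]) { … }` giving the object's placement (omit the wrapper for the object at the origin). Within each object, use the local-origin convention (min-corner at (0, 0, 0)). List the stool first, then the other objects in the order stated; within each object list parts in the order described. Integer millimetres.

translate([0, 0, 364]) cube([333, 255, 32]);
cube([26, 26, 364]);
translate([307, 0, 0]) cube([26, 26, 364]);
translate([0, 229, 0]) cube([26, 26, 364]);
translate([307, 229, 0]) cube([26, 26, 364]);
translate([333, 0, 0]) {
  cube([25, 253, 861]);
  translate([586, 0, 0]) cube([25, 253, 861]);
  translate([25, 0, 0]) cube([561, 253, 30]);
  translate([25, 0, 367]) cube([561, 253, 30]);
  translate([25, 0, 734]) cube([561, 253, 30]);
}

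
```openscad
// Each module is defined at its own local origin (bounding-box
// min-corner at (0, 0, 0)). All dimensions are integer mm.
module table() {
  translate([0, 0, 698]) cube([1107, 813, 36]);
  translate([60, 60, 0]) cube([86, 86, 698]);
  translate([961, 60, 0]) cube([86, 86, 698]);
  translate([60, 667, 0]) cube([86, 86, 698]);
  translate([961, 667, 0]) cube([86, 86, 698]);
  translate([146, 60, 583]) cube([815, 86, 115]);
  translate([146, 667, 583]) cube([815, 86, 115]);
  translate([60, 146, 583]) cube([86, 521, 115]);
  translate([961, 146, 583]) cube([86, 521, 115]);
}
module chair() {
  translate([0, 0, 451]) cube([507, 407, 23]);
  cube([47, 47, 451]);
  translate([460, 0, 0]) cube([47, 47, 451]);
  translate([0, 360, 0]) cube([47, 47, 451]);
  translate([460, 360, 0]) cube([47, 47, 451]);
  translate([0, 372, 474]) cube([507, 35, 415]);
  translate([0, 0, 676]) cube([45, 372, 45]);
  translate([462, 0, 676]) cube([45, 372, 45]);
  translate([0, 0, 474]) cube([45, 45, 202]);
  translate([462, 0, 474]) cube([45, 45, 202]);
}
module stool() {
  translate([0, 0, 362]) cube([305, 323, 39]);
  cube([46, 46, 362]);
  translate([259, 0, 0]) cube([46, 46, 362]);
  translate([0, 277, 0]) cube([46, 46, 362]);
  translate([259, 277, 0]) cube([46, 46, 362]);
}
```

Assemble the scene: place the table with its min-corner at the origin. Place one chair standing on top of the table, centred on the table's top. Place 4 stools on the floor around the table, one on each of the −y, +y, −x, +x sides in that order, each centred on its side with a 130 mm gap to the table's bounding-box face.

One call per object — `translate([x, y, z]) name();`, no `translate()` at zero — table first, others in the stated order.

table();
translate([300, 203, 734]) chair();
translate([401, -453, 0]) stool();
translate([401, 943, 0]) stool();
translate([-435, 245, 0]) stool();
translate([1237, 245, 0]) stool();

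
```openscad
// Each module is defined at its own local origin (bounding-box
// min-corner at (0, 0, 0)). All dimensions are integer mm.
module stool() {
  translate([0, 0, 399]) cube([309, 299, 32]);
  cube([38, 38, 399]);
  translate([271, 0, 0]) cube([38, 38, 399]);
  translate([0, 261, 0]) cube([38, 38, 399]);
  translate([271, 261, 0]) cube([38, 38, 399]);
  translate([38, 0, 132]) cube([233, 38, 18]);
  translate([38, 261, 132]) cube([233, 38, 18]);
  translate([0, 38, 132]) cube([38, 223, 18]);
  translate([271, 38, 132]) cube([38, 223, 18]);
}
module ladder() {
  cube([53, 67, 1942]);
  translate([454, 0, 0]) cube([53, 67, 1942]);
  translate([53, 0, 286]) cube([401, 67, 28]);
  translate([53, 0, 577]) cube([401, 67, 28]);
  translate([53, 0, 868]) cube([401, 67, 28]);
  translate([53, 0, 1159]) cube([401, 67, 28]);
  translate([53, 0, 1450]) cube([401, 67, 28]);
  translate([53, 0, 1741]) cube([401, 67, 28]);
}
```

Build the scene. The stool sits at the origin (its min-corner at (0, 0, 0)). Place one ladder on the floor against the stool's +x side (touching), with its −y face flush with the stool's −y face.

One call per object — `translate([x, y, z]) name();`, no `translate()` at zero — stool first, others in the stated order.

stool();
translate([309, 0, 0]) ladder();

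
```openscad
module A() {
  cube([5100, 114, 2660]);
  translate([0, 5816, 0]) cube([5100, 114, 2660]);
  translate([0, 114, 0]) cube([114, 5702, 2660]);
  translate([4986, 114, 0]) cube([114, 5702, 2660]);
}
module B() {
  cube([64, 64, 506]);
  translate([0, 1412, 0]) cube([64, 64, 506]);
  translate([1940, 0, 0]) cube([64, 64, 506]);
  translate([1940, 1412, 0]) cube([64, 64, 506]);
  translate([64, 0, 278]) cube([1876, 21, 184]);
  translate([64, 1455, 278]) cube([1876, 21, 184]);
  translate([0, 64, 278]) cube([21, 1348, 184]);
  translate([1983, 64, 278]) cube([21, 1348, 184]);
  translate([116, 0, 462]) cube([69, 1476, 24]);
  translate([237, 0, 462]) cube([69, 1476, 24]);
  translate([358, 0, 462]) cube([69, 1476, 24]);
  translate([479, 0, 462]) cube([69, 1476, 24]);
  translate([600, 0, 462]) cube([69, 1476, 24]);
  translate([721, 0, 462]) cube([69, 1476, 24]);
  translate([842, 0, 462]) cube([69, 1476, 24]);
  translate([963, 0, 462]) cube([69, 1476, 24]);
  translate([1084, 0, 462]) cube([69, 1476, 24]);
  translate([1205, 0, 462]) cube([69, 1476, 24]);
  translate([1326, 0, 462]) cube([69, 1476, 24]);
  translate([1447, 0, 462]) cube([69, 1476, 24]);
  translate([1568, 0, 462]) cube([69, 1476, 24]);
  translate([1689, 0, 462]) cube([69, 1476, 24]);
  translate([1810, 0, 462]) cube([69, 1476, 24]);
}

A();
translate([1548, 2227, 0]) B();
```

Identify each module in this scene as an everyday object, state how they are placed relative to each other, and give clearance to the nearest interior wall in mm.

A is a house frame. B is a bed frame. The bed frame sits inside the house frame, centred. The clearance to the nearest interior wall is 1434 mm.

Clearances: x = 1434, y = 2113; minimum 1434 mm.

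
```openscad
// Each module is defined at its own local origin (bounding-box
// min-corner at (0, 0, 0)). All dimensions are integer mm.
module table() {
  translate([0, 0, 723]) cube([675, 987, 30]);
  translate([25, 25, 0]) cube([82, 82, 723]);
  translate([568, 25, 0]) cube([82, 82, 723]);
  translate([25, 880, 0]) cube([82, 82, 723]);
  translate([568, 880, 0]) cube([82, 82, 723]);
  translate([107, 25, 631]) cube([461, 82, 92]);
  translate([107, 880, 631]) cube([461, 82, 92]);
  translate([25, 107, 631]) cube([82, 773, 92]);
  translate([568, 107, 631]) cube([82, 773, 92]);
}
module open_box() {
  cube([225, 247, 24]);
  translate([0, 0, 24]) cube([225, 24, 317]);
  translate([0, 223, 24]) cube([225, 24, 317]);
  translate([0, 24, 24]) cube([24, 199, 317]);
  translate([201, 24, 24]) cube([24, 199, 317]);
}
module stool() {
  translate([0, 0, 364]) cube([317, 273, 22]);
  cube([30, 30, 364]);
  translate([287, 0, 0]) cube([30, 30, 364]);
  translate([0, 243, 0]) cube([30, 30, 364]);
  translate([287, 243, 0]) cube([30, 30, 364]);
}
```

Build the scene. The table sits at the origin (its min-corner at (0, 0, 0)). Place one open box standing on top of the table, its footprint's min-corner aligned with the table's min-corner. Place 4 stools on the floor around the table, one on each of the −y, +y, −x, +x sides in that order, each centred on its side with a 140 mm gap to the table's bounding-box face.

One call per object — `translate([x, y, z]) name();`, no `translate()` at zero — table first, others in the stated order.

table();
translate([0, 0, 753]) open_box();
translate([179, -413, 0]) stool();
translate([179, 1127, 0]) stool();
translate([-457, 357, 0]) stool();
translate([815, 357, 0]) stool();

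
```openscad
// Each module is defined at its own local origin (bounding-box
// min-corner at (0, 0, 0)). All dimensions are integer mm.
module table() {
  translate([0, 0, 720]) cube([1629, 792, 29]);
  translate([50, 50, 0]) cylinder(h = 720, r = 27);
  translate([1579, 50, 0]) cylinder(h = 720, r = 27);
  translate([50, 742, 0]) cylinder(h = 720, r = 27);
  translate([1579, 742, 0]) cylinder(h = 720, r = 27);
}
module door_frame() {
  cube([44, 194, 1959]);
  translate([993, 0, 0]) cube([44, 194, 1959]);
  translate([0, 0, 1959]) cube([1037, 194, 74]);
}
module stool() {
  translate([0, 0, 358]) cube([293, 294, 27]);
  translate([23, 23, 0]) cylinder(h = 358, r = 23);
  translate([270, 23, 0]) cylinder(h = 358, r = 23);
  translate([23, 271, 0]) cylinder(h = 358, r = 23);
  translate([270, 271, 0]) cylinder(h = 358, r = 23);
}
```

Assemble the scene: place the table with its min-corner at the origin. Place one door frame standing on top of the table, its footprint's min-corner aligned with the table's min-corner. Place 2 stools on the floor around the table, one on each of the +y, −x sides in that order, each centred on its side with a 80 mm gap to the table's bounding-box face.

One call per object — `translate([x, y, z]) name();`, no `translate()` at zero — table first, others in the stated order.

table();
translate([0, 0, 749]) door_frame();
translate([668, 872, 0]) stool();
translate([-373, 249, 0]) stool();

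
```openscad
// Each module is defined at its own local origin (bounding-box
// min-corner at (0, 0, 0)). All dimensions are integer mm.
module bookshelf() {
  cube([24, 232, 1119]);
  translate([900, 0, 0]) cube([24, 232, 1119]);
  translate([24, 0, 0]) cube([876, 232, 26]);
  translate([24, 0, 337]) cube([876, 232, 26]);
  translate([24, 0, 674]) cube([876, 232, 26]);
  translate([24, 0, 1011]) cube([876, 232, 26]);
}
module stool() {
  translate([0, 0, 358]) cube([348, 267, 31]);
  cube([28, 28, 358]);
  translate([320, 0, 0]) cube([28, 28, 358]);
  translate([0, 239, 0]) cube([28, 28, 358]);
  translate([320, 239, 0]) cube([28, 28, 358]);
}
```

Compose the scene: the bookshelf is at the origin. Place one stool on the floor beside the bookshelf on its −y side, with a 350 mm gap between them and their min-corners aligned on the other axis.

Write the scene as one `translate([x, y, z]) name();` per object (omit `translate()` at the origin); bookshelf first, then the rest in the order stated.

bookshelf();
translate([0, -617, 0]) stool();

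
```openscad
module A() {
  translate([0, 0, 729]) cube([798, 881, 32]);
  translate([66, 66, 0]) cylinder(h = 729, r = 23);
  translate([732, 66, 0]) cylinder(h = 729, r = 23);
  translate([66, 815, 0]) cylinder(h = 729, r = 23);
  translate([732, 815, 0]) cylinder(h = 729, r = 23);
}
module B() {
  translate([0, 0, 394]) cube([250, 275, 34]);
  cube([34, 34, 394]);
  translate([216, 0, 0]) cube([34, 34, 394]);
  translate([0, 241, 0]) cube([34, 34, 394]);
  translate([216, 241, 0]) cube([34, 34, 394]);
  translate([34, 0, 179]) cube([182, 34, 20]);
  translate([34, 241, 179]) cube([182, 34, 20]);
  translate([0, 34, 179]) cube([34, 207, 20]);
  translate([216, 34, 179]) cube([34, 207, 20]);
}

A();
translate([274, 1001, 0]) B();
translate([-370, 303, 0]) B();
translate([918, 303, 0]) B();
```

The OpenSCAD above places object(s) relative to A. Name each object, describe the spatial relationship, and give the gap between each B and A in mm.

A is a table. B is a stool. Three stools sit around the table at the +y, −x, +x sides. The gap between each stool and the table is 120 mm.

Each stool's nearest face is 120 mm from the table's bounding box.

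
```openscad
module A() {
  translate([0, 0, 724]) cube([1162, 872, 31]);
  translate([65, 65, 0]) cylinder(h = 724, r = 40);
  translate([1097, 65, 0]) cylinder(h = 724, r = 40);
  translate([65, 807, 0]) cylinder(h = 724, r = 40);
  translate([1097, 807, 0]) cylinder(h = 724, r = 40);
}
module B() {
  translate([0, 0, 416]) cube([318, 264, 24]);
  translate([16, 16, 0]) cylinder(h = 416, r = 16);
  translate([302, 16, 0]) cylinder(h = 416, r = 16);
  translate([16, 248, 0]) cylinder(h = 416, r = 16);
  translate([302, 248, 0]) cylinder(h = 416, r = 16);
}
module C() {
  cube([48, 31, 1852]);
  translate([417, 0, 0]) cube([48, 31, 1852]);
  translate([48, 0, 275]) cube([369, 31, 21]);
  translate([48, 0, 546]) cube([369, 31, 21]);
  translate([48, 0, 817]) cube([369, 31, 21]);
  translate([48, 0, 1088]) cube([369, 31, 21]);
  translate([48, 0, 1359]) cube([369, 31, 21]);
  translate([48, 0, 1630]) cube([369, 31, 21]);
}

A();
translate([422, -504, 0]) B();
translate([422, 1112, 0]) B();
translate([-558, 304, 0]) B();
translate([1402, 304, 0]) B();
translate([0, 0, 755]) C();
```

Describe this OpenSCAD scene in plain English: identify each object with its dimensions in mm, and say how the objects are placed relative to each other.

A is a rectangular dining table. The top is 1162×872×31 mm with its upper surface at z = 755 mm. It stands on four round legs of 80 mm diameter, each leg's bounding box inset 25 mm from the nearest pair of top edges, running from the floor to the underside of the top.

B is a four-legged stool. The seat is a 318×264×24 mm slab whose top surface is at z = 440 mm; four round legs, each 32 mm in diameter, run from the floor (z = 0) to the underside of the seat, each leg's axis is inset half a diameter from the nearest pair of seat edges (so the leg's bounding box is flush with the corner).

C is a wooden ladder with two side rails of 48×31 mm section and 1852 mm height, set 465 mm apart overall. Between them run 6 rectangular rungs (31 mm deep, 21 mm thick), front faces flush with the rails' −y face. The bottom of the first rung is 275 mm above the floor and each subsequent rung is 271 mm higher than the one below.

Four stools sit around the table at the −y, +y, −x, +x sides. The ladder is on top of the table.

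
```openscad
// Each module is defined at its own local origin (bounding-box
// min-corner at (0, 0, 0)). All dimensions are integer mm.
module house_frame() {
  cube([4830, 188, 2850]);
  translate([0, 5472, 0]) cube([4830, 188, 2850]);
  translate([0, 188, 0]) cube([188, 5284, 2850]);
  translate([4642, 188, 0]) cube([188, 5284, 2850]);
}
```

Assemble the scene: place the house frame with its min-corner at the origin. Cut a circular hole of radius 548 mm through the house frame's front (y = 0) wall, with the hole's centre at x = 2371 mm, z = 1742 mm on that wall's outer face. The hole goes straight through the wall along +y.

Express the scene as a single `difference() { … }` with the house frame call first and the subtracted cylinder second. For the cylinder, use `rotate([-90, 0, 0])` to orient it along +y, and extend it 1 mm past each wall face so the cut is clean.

difference() {
  house_frame();
  translate([2371, -1, 1742]) rotate([-90, 0, 0]) cylinder(h = 190, r = 548);
}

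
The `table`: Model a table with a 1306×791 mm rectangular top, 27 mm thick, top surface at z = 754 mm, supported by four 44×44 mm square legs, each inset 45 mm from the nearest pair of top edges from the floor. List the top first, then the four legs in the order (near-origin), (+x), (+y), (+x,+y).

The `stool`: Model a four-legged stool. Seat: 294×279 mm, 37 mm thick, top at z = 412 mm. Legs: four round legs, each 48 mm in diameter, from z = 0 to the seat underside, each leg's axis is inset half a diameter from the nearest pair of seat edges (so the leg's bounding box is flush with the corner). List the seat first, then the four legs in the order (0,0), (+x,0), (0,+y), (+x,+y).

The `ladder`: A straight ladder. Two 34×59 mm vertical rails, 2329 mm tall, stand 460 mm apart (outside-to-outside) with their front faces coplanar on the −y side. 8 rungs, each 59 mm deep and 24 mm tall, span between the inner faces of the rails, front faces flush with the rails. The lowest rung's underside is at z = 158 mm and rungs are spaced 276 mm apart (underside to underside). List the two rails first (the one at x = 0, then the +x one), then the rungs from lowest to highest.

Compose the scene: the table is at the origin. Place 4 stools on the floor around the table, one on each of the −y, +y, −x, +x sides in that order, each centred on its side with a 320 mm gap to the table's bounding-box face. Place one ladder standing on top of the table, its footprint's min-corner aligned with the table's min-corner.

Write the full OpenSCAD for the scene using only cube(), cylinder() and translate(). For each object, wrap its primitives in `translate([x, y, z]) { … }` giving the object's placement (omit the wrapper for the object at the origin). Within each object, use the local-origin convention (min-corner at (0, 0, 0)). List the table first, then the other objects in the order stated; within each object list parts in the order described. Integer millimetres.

translate([0, 0, 727]) cube([1306, 791, 27]);
translate([45, 45, 0]) cube([44, 44, 727]);
translate([1217, 45, 0]) cube([44, 44, 727]);
translate([45, 702, 0]) cube([44, 44, 727]);
translate([1217, 702, 0]) cube([44, 44, 727]);
translate([506, -599, 0]) {
  translate([0, 0, 375]) cube([294, 279, 37]);
  translate([24, 24, 0]) cylinder(h = 375, r = 24);
  translate([270, 24, 0]) cylinder(h = 375, r = 24);
  translate([24, 255, 0]) cylinder(h = 375, r = 24);
  translate([270, 255, 0]) cylinder(h = 375, r = 24);
}
translate([506, 1111, 0]) {
  translate([0, 0, 375]) cube([294, 279, 37]);
  translate([24, 24, 0]) cylinder(h = 375, r = 24);
  translate([270, 24, 0]) cylinder(h = 375, r = 24);
  translate([24, 255, 0]) cylinder(h = 375, r = 24);
  translate([270, 255, 0]) cylinder(h = 375, r = 24);
}
translate([-614, 256, 0]) {
  translate([0, 0, 375]) cube([294, 279, 37]);
  translate([24, 24, 0]) cylinder(h = 375, r = 24);
  translate([270, 24, 0]) cylinder(h = 375, r = 24);
  translate([24, 255, 0]) cylinder(h = 375, r = 24);
  translate([270, 255, 0]) cylinder(h = 375, r = 24);
}
translate([1626, 256, 0]) {
  translate([0, 0, 375]) cube([294, 279, 37]);
  translate([24, 24, 0]) cylinder(h = 375, r = 24);
  translate([270, 24, 0]) cylinder(h = 375, r = 24);
  translate([24, 255, 0]) cylinder(h = 375, r = 24);
  translate([270, 255, 0]) cylinder(h = 375, r = 24);
}
translate([0, 0, 754]) {
  cube([34, 59, 2329]);
  translate([426, 0, 0]) cube([34, 59, 2329]);
  translate([34, 0, 158]) cube([392, 59, 24]);
  translate([34, 0, 434]) cube([392, 59, 24]);
  translate([34, 0, 710]) cube([392, 59, 24]);
  translate([34, 0, 986]) cube([392, 59, 24]);
  translate([34, 0, 1262]) cube([392, 59, 24]);
  translate([34, 0, 1538]) cube([392, 59, 24]);
  translate([34, 0, 1814]) cube([392, 59, 24]);
  translate([34, 0, 2090]) cube([392, 59, 24]);
}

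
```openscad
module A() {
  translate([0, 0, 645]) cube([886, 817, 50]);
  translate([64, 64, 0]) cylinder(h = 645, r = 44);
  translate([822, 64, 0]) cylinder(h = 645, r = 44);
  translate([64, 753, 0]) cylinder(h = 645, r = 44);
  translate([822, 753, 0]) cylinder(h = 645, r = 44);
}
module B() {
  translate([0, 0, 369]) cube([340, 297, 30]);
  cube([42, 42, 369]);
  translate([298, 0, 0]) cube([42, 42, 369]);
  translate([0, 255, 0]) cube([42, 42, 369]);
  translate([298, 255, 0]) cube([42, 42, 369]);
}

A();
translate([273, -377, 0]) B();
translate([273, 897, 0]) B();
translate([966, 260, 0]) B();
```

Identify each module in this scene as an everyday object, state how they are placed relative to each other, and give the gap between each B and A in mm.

A is a table. B is a stool. Three stools sit around the table at the −y, +y, +x sides. The gap between each stool and the table is 80 mm.

Each stool's nearest face is 80 mm from the table's bounding box.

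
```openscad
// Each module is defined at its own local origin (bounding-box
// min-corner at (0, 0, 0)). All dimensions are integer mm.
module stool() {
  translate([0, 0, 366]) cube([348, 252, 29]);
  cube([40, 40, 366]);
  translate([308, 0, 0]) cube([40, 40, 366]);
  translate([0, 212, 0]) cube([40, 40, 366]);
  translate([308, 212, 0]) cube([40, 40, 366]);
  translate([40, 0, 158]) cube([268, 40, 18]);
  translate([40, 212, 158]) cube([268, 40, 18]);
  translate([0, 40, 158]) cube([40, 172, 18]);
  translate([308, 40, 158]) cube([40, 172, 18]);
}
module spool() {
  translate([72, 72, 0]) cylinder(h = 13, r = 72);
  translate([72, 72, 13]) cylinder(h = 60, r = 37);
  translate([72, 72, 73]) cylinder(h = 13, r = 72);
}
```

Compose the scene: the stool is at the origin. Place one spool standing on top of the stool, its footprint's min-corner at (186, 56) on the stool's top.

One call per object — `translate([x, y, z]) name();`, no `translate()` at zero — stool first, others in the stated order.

stool();
translate([186, 56, 395]) spool();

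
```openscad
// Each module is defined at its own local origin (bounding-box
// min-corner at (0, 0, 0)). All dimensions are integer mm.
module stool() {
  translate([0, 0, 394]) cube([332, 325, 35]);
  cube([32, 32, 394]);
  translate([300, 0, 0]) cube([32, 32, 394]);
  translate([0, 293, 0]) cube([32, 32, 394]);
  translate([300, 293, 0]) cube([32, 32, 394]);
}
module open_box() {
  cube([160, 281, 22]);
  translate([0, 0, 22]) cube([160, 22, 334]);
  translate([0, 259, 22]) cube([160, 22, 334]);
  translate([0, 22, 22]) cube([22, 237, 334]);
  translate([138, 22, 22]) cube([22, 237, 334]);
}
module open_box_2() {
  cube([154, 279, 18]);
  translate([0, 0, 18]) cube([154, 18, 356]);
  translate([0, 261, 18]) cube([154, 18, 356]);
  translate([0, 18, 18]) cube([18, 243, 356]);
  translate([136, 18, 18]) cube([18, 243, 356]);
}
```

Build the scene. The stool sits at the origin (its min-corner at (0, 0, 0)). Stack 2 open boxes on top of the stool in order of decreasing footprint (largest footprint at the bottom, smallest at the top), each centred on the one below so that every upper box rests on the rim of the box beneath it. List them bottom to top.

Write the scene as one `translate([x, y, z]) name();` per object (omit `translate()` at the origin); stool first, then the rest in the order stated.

stool();
translate([86, 22, 429]) open_box();
translate([89, 23, 785]) open_box_2();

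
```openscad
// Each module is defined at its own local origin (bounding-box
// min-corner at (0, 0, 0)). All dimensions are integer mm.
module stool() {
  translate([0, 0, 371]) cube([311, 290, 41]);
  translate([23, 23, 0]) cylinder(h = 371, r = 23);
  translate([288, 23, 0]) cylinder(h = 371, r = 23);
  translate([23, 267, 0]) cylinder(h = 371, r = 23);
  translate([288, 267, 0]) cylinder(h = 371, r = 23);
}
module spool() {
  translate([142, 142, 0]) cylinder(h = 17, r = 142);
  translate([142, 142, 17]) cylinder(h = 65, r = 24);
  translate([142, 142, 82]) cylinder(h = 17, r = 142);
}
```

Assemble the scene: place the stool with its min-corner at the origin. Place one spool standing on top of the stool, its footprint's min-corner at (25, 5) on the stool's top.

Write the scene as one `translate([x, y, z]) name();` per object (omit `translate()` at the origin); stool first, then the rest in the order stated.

stool();
translate([25, 5, 412]) spool();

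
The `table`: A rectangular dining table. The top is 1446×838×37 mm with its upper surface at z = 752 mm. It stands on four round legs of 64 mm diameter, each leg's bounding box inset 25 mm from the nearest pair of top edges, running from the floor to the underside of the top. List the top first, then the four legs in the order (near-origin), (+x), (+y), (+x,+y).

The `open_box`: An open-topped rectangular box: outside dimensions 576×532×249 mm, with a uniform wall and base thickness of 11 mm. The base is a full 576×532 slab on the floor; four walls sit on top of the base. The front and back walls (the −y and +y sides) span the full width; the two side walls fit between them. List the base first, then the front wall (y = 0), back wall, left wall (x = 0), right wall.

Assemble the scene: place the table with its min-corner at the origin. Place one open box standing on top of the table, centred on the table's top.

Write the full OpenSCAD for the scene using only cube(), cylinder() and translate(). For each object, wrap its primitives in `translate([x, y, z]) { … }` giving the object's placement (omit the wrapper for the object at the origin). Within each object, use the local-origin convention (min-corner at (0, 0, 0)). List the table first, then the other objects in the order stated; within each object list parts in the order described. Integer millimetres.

translate([0, 0, 715]) cube([1446, 838, 37]);
translate([57, 57, 0]) cylinder(h = 715, r = 32);
translate([1389, 57, 0]) cylinder(h = 715, r = 32);
translate([57, 781, 0]) cylinder(h = 715, r = 32);
translate([1389, 781, 0]) cylinder(h = 715, r = 32);
translate([435, 153, 752]) {
  cube([576, 532, 11]);
  translate([0, 0, 11]) cube([576, 11, 238]);
  translate([0, 521, 11]) cube([576, 11, 238]);
  translate([0, 11, 11]) cube([11, 510, 238]);
  translate([565, 11, 11]) cube([11, 510, 238]);
}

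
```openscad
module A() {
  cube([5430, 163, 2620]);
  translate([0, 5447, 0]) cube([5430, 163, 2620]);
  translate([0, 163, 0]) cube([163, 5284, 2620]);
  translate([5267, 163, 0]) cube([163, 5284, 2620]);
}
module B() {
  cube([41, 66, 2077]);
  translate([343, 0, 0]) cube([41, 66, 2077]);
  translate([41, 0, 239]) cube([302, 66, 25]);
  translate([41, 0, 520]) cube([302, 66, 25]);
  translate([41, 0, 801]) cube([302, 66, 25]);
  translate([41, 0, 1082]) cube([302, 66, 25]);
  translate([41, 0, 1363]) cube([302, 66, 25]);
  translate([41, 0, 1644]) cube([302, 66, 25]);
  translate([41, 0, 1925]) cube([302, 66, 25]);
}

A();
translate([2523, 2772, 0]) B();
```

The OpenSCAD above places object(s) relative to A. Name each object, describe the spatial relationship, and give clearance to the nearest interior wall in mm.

Clearances: x = 2360, y = 2609; minimum 2360 mm.

A is a house frame. B is a ladder. The ladder sits inside the house frame, centred. The clearance to the nearest interior wall is 2360 mm.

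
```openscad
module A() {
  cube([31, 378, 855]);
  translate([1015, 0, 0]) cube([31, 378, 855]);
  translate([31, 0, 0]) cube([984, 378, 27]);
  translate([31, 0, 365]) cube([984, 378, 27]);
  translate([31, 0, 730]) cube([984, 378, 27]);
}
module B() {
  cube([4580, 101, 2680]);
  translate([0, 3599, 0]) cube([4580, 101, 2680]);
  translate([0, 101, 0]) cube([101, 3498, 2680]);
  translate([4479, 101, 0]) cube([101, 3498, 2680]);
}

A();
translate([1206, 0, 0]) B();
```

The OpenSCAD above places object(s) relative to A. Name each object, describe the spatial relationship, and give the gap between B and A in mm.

A is a bookshelf. B is a house frame. The house frame is on the floor beside the bookshelf on its +x side. The gap between the house frame and the bookshelf is 160 mm.

The house frame's nearest face is 160 mm from the bookshelf's +x face.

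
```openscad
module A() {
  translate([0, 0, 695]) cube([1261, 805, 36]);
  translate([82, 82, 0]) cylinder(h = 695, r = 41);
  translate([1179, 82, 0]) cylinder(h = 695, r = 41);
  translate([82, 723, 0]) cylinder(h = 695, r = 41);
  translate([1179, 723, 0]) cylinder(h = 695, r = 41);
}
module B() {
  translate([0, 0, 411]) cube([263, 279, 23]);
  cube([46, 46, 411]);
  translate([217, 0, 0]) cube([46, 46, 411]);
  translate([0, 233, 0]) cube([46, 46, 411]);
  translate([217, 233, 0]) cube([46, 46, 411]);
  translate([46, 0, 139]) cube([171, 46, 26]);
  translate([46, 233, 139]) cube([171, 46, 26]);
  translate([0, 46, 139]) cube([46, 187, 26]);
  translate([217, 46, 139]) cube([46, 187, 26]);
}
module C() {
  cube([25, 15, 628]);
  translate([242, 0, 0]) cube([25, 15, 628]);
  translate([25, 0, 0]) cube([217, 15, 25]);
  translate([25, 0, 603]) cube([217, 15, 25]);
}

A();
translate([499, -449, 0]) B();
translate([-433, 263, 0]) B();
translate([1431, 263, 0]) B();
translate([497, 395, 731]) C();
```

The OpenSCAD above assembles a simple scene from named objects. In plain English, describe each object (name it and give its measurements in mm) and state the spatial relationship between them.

A is a rectangular dining table. The top is 1261×805×36 mm with its upper surface at z = 731 mm. It stands on four round legs of 82 mm diameter, each leg's bounding box inset 41 mm from the nearest pair of top edges, running from the floor to the underside of the top.

B is a four-legged stool. The seat is a 263×279×23 mm slab whose top surface is at z = 434 mm; four square legs, each 46×46 mm in cross-section, run from the floor (z = 0) to the underside of the seat, each flush with a corner of the seat. Four stretchers, 46 mm wide and 26 mm tall, connect adjacent legs with their undersides at z = 139 mm, each running between the inner faces of the legs it joins and aligned with the legs' outer faces on the other axis.

C is a picture frame with a 217×578 mm rectangular opening (x by z) and a uniform 25 mm border on every side. Frame depth is 15 mm along y. It is built from two vertical stiles running the full outside height and two horizontal rails spanning the gap between the stiles.

Three stools sit around the table at the −y, −x, +x sides. The picture frame is on top of the table, centred.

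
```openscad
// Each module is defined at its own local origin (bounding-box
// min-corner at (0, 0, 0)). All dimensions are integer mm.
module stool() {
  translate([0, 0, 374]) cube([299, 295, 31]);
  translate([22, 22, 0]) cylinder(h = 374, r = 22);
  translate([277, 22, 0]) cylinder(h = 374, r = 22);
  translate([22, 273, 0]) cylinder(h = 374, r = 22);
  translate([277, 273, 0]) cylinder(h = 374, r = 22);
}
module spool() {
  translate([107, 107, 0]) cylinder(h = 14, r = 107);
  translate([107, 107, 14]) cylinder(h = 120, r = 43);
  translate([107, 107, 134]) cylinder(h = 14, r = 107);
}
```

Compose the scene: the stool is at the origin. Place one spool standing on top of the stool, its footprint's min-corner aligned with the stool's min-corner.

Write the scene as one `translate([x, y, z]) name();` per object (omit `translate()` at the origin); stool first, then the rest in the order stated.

stool();
translate([0, 0, 405]) spool();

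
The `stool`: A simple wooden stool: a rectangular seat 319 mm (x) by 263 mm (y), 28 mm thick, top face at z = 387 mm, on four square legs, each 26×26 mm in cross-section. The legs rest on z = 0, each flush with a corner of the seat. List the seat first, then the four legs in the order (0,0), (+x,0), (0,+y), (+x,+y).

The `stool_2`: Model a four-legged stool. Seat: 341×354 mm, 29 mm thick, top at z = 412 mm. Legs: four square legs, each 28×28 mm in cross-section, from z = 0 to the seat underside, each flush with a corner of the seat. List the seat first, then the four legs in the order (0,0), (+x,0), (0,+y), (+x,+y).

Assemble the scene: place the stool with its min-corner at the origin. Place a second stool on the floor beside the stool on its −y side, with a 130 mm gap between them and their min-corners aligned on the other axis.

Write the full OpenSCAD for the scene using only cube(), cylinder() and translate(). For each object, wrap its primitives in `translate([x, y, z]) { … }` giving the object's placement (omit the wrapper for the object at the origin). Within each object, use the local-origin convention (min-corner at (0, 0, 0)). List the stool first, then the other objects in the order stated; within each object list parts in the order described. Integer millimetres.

translate([0, 0, 359]) cube([319, 263, 28]);
cube([26, 26, 359]);
translate([293, 0, 0]) cube([26, 26, 359]);
translate([0, 237, 0]) cube([26, 26, 359]);
translate([293, 237, 0]) cube([26, 26, 359]);
translate([0, -484, 0]) {
  translate([0, 0, 383]) cube([341, 354, 29]);
  cube([28, 28, 383]);
  translate([313, 0, 0]) cube([28, 28, 383]);
  translate([0, 326, 0]) cube([28, 28, 383]);
  translate([313, 326, 0]) cube([28, 28, 383]);
}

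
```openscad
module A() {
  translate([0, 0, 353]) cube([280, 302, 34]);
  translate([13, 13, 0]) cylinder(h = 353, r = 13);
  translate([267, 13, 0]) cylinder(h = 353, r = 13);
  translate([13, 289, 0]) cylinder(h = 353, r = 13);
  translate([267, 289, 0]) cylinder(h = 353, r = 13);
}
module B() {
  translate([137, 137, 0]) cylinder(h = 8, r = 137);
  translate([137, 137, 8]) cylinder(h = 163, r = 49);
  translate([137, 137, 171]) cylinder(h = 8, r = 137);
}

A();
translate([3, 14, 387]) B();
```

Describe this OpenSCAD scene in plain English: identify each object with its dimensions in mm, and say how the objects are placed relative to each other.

A is a four-legged stool. The seat is a 280×302×34 mm slab whose top surface is at z = 387 mm; four round legs, each 26 mm in diameter, run from the floor (z = 0) to the underside of the seat, each leg's axis is inset half a diameter from the nearest pair of seat edges (so the leg's bounding box is flush with the corner).

B is a spool: two coaxial disc flanges of radius 137 mm and thickness 8 mm, joined by a core cylinder of radius 49 mm and height 163 mm. The lower flange rests on z = 0 and the three cylinders share a vertical axis.

The spool is on top of the stool, centred.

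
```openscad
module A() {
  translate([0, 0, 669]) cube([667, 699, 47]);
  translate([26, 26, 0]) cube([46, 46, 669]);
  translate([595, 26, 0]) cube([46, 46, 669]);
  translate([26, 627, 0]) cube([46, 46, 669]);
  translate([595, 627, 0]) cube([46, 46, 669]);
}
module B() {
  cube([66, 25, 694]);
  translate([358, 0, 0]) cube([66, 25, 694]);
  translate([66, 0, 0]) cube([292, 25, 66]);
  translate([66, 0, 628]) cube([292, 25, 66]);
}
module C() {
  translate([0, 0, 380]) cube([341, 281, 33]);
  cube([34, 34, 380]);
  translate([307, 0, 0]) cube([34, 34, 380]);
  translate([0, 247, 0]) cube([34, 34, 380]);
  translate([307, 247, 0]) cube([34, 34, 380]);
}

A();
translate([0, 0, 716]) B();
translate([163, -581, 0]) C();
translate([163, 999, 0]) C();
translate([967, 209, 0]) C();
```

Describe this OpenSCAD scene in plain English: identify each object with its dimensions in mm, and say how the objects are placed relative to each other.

A is a rectangular dining table. The top is 667×699×47 mm with its upper surface at z = 716 mm. It stands on four 46×46 mm square legs, each inset 26 mm from the nearest pair of top edges, running from the floor to the underside of the top.

B is a picture frame with a 292×562 mm rectangular opening (x by z) and a uniform 66 mm border on every side. Frame depth is 25 mm along y. It is built from two vertical stiles running the full outside height and two horizontal rails spanning the gap between the stiles.

C is a simple wooden stool: a rectangular seat 341 mm (x) by 281 mm (y), 33 mm thick, top face at z = 413 mm, on four square legs, each 34×34 mm in cross-section. The legs rest on z = 0, each flush with a corner of the seat.

The picture frame is on top of the table. Three stools sit around the table at the −y, +y, +x sides.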